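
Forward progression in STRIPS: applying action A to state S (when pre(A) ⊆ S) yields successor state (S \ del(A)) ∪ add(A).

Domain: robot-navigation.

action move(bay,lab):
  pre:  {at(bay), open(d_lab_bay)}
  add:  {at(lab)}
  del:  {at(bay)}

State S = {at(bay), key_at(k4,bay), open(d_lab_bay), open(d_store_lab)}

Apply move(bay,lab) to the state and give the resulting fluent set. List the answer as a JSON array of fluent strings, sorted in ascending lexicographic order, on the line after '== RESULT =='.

Compute (S \ del) ∪ add:
  pre ⊆ S: {at(bay), open(d_lab_bay)} ⊆ S  — applicable
  S \ del = {key_at(k4,bay), open(d_lab_bay), open(d_store_lab)}
  ∪ add   = {at(lab), key_at(k4,bay), open(d_lab_bay), open(d_store_lab)}

== RESULT ==
["at(lab)", "key_at(k4,bay)", "open(d_lab_bay)", "open(d_store_lab)"]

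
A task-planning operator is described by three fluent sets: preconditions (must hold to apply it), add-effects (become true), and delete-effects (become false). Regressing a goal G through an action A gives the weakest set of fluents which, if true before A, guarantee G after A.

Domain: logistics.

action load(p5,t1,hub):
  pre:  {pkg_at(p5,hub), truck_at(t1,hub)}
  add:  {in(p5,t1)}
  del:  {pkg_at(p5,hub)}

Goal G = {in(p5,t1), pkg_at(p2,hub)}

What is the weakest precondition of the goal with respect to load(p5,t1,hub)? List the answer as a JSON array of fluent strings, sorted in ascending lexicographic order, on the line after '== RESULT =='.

Regress:
  G ∩ del = {}  (empty — regression defined)
  G \ add = {in(p5,t1), pkg_at(p2,hub)} \ {in(p5,t1)} = {pkg_at(p2,hub)}
  ∪ pre   = {pkg_at(p2,hub)} ∪ {pkg_at(p5,hub), truck_at(t1,hub)}
          = {pkg_at(p2,hub), pkg_at(p5,hub), truck_at(t1,hub)}

== RESULT ==
["pkg_at(p2,hub)", "pkg_at(p5,hub)", "truck_at(t1,hub)"]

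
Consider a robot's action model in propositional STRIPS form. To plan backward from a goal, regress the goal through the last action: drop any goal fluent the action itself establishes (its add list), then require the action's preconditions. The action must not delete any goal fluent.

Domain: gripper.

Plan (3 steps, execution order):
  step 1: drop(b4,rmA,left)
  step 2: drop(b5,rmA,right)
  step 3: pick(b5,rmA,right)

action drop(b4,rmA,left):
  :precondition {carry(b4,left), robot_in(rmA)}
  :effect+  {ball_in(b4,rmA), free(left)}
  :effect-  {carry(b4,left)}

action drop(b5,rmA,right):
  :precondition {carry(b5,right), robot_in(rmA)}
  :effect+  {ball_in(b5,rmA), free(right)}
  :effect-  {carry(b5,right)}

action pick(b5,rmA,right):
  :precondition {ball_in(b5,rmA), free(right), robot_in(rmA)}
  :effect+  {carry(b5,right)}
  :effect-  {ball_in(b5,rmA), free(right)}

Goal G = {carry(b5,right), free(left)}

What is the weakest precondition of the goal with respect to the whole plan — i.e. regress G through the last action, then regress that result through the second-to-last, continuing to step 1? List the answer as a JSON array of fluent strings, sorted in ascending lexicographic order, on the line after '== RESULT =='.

Work backward from the goal:
  through step 3 (pick(b5,rmA,right)): drop {carry(b5,right)}, keep {free(left)}, require {ball_in(b5,rmA), free(right), robot_in(rmA)}
    → {ball_in(b5,rmA), free(left), free(right), robot_in(rmA)}
  through step 2 (drop(b5,rmA,right)): drop {ball_in(b5,rmA), free(right)}, keep {free(left), robot_in(rmA)}, require {carry(b5,right), robot_in(rmA)}
    → {carry(b5,right), free(left), robot_in(rmA)}
  through step 1 (drop(b4,rmA,left)): drop {free(left)}, keep {carry(b5,right), robot_in(rmA)}, require {carry(b4,left), robot_in(rmA)}
    → {carry(b4,left), carry(b5,right), robot_in(rmA)}

== RESULT ==
["carry(b4,left)", "carry(b5,right)", "robot_in(rmA)"]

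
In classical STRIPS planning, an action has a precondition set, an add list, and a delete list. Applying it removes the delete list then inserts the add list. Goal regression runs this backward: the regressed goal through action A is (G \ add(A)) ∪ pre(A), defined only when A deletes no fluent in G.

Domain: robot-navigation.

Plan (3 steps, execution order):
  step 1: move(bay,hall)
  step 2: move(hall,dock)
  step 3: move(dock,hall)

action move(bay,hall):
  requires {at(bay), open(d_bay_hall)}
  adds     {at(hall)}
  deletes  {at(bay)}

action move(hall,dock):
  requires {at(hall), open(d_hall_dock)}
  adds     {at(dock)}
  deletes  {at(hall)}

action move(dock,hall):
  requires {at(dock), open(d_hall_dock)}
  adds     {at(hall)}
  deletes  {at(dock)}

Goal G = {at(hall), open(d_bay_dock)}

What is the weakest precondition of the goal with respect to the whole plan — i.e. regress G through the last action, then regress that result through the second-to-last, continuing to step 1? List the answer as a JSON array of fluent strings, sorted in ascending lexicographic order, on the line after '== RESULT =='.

Work backward from the goal:
  through step 3 (move(dock,hall)): drop {at(hall)}, keep {open(d_bay_dock)}, require {at(dock), open(d_hall_dock)}
    → {at(dock), open(d_bay_dock), open(d_hall_dock)}
  through step 2 (move(hall,dock)): drop {at(dock)}, keep {open(d_bay_dock), open(d_hall_dock)}, require {at(hall), open(d_hall_dock)}
    → {at(hall), open(d_bay_dock), open(d_hall_dock)}
  through step 1 (move(bay,hall)): drop {at(hall)}, keep {open(d_bay_dock), open(d_hall_dock)}, require {at(bay), open(d_bay_hall)}
    → {at(bay), open(d_bay_dock), open(d_bay_hall), open(d_hall_dock)}

== RESULT ==
["at(bay)", "open(d_bay_dock)", "open(d_bay_hall)", "open(d_hall_dock)"]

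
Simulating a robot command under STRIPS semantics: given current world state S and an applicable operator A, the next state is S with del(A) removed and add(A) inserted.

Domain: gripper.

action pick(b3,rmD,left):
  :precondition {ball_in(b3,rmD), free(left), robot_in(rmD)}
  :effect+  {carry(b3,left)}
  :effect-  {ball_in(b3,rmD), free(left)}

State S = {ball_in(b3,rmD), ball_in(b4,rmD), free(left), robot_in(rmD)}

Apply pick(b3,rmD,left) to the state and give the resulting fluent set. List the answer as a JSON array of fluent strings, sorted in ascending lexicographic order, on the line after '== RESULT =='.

Compute (S \ del) ∪ add:
  pre ⊆ S: {ball_in(b3,rmD), free(left), robot_in(rmD)} ⊆ S  — applicable
  S \ del = {ball_in(b4,rmD), robot_in(rmD)}
  ∪ add   = {ball_in(b4,rmD), carry(b3,left), robot_in(rmD)}

== RESULT ==
["ball_in(b4,rmD)", "carry(b3,left)", "robot_in(rmD)"]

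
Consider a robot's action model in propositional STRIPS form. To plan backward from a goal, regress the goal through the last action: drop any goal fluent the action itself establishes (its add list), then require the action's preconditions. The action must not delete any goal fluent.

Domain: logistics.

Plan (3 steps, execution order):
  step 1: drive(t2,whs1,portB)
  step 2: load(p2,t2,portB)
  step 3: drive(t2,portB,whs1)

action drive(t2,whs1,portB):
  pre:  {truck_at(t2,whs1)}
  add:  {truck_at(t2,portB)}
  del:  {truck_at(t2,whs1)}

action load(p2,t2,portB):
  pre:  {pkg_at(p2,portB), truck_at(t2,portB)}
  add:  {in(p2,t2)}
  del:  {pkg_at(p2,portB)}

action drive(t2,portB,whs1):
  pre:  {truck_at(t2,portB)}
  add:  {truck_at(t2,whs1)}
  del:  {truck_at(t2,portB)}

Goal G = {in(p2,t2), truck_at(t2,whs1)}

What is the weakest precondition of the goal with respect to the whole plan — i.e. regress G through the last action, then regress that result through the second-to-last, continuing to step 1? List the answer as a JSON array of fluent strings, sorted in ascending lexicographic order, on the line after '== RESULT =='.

Regress step by step:
  through step 3 (drive(t2,portB,whs1)): drop {truck_at(t2,whs1)}, keep {in(p2,t2)}, require {truck_at(t2,portB)}
    → {in(p2,t2), truck_at(t2,portB)}
  through step 2 (load(p2,t2,portB)): drop {in(p2,t2)}, keep {truck_at(t2,portB)}, require {pkg_at(p2,portB), truck_at(t2,portB)}
    → {pkg_at(p2,portB), truck_at(t2,portB)}
  through step 1 (drive(t2,whs1,portB)): drop {truck_at(t2,portB)}, keep {pkg_at(p2,portB)}, require {truck_at(t2,whs1)}
    → {pkg_at(p2,portB), truck_at(t2,whs1)}

== RESULT ==
["pkg_at(p2,portB)", "truck_at(t2,whs1)"]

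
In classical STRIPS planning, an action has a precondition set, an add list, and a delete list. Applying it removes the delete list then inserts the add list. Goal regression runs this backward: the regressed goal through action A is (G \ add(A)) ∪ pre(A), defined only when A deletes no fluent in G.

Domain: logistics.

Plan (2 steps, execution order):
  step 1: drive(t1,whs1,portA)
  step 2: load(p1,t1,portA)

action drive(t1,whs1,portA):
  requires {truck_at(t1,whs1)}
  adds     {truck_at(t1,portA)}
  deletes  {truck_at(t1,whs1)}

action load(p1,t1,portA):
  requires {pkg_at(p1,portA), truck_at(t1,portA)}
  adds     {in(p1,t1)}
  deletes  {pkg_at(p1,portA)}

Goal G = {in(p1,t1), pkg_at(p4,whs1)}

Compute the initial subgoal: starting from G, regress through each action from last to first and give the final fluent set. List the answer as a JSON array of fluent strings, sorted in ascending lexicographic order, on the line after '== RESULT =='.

Work backward from the goal:
  through step 2 (load(p1,t1,portA)): drop {in(p1,t1)}, keep {pkg_at(p4,whs1)}, require {pkg_at(p1,portA), truck_at(t1,portA)}
    → {pkg_at(p1,portA), pkg_at(p4,whs1), truck_at(t1,portA)}
  through step 1 (drive(t1,whs1,portA)): drop {truck_at(t1,portA)}, keep {pkg_at(p1,portA), pkg_at(p4,whs1)}, require {truck_at(t1,whs1)}
    → {pkg_at(p1,portA), pkg_at(p4,whs1), truck_at(t1,whs1)}

== RESULT ==
["pkg_at(p1,portA)", "pkg_at(p4,whs1)", "truck_at(t1,whs1)"]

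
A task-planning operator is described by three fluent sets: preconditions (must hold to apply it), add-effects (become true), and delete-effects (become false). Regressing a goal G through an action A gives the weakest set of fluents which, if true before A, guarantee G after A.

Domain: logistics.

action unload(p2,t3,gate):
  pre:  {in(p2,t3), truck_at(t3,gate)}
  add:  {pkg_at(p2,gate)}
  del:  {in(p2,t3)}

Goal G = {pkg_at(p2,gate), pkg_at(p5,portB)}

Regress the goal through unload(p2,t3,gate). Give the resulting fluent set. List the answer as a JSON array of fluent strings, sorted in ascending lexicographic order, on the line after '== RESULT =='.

Compute (G \ add) ∪ pre:
  G ∩ del = {}  (empty — regression defined)
  G \ add = {pkg_at(p2,gate), pkg_at(p5,portB)} \ {pkg_at(p2,gate)} = {pkg_at(p5,portB)}
  ∪ pre   = {pkg_at(p5,portB)} ∪ {in(p2,t3), truck_at(t3,gate)}
          = {in(p2,t3), pkg_at(p5,portB), truck_at(t3,gate)}

== RESULT ==
["in(p2,t3)", "pkg_at(p5,portB)", "truck_at(t3,gate)"]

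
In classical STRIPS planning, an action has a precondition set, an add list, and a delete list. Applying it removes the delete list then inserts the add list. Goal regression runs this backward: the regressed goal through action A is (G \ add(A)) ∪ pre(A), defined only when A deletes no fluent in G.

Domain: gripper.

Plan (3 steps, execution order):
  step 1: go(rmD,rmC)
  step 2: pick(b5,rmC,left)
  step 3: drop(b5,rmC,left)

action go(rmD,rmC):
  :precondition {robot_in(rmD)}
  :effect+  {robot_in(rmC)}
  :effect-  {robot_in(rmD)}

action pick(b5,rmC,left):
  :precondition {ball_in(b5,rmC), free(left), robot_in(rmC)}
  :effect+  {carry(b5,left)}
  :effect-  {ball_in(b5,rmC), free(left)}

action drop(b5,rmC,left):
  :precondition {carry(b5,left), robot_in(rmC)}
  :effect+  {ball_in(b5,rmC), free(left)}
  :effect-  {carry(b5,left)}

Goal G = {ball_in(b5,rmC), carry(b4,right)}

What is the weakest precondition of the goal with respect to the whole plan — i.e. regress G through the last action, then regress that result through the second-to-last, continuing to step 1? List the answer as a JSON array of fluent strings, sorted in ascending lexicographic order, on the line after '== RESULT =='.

Work backward from the goal:
  through step 3 (drop(b5,rmC,left)): drop {ball_in(b5,rmC)}, keep {carry(b4,right)}, require {carry(b5,left), robot_in(rmC)}
    → {carry(b4,right), carry(b5,left), robot_in(rmC)}
  through step 2 (pick(b5,rmC,left)): drop {carry(b5,left)}, keep {carry(b4,right), robot_in(rmC)}, require {ball_in(b5,rmC), free(left), robot_in(rmC)}
    → {ball_in(b5,rmC), carry(b4,right), free(left), robot_in(rmC)}
  through step 1 (go(rmD,rmC)): drop {robot_in(rmC)}, keep {ball_in(b5,rmC), carry(b4,right), free(left)}, require {robot_in(rmD)}
    → {ball_in(b5,rmC), carry(b4,right), free(left), robot_in(rmD)}

== RESULT ==
["ball_in(b5,rmC)", "carry(b4,right)", "free(left)", "robot_in(rmD)"]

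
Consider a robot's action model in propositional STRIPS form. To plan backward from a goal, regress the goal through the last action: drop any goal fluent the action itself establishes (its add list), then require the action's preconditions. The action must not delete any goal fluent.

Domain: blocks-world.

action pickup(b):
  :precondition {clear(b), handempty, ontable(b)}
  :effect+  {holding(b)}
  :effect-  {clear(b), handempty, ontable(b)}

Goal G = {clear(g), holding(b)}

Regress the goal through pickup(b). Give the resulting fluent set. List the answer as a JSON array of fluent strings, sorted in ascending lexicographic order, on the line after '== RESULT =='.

Compute (G \ add) ∪ pre:
  G ∩ del = {}  (empty — regression defined)
  G \ add = {clear(g), holding(b)} \ {holding(b)} = {clear(g)}
  ∪ pre   = {clear(g)} ∪ {clear(b), handempty, ontable(b)}
          = {clear(b), clear(g), handempty, ontable(b)}

== RESULT ==
["clear(b)", "clear(g)", "handempty", "ontable(b)"]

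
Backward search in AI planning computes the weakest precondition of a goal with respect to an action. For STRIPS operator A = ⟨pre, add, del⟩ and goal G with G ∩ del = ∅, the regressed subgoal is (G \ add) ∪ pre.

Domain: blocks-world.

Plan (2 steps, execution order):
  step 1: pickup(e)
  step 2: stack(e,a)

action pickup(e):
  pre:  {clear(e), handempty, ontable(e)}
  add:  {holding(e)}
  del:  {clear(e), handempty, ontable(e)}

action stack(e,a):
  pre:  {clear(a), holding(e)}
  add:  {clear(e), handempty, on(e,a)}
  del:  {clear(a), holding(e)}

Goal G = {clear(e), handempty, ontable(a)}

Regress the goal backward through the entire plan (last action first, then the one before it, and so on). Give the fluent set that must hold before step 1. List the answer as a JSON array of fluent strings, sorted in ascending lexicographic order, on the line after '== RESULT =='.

Regress step by step:
  through step 2 (stack(e,a)): drop {clear(e), handempty}, keep {ontable(a)}, require {clear(a), holding(e)}
    → {clear(a), holding(e), ontable(a)}
  through step 1 (pickup(e)): drop {holding(e)}, keep {clear(a), ontable(a)}, require {clear(e), handempty, ontable(e)}
    → {clear(a), clear(e), handempty, ontable(a), ontable(e)}

== RESULT ==
["clear(a)", "clear(e)", "handempty", "ontable(a)", "ontable(e)"]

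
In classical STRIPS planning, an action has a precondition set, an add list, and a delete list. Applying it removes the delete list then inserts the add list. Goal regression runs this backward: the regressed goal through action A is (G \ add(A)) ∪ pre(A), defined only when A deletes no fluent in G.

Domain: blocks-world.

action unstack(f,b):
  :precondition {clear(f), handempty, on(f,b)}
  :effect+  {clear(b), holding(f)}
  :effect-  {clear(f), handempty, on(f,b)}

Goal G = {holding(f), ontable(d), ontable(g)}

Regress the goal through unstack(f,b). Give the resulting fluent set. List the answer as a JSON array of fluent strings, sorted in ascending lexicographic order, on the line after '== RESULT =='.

Compute (G \ add) ∪ pre:
  G ∩ del = {}  (empty — regression defined)
  G \ add = {holding(f), ontable(d), ontable(g)} \ {clear(b), holding(f)} = {ontable(d), ontable(g)}
  ∪ pre   = {ontable(d), ontable(g)} ∪ {clear(f), handempty, on(f,b)}
          = {clear(f), handempty, on(f,b), ontable(d), ontable(g)}

== RESULT ==
["clear(f)", "handempty", "on(f,b)", "ontable(d)", "ontable(g)"]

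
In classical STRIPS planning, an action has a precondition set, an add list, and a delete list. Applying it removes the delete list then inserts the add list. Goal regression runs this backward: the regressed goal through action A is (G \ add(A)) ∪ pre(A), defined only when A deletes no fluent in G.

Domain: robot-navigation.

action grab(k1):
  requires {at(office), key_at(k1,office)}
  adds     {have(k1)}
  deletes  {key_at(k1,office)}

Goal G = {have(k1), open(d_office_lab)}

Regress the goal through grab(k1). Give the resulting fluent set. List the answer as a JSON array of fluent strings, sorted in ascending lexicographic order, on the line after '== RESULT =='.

Regress:
  G ∩ del = {}  (empty — regression defined)
  G \ add = {have(k1), open(d_office_lab)} \ {have(k1)} = {open(d_office_lab)}
  ∪ pre   = {open(d_office_lab)} ∪ {at(office), key_at(k1,office)}
          = {at(office), key_at(k1,office), open(d_office_lab)}

== RESULT ==
["at(office)", "key_at(k1,office)", "open(d_office_lab)"]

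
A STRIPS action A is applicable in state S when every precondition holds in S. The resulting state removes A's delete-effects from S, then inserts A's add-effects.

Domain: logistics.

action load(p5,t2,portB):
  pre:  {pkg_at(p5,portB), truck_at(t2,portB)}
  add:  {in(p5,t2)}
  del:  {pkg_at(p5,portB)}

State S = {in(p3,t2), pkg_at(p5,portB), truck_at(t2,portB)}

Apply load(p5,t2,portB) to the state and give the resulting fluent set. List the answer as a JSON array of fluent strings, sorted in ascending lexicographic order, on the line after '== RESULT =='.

Compute (S \ del) ∪ add:
  pre ⊆ S: {pkg_at(p5,portB), truck_at(t2,portB)} ⊆ S  — applicable
  S \ del = {in(p3,t2), truck_at(t2,portB)}
  ∪ add   = {in(p3,t2), in(p5,t2), truck_at(t2,portB)}

== RESULT ==
["in(p3,t2)", "in(p5,t2)", "truck_at(t2,portB)"]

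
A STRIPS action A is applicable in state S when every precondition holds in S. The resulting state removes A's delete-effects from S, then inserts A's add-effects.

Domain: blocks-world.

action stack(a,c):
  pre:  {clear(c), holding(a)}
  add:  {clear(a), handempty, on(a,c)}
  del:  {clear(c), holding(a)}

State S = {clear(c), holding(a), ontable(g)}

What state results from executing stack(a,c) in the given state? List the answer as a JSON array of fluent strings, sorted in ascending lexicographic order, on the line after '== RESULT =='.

Progress:
  pre ⊆ S: {clear(c), holding(a)} ⊆ S  — applicable
  S \ del = {ontable(g)}
  ∪ add   = {clear(a), handempty, on(a,c), ontable(g)}

== RESULT ==
["clear(a)", "handempty", "on(a,c)", "ontable(g)"]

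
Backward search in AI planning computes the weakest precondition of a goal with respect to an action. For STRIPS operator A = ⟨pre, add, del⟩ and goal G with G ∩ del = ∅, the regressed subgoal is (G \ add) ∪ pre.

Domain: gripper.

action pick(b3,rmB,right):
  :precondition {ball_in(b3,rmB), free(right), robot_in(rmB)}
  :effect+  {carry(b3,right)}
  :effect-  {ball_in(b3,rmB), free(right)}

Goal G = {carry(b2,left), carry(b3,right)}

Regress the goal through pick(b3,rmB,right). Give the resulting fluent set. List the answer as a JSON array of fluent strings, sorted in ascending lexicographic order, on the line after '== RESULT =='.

Compute (G \ add) ∪ pre:
  G ∩ del = {}  (empty — regression defined)
  G \ add = {carry(b2,left), carry(b3,right)} \ {carry(b3,right)} = {carry(b2,left)}
  ∪ pre   = {carry(b2,left)} ∪ {ball_in(b3,rmB), free(right), robot_in(rmB)}
          = {ball_in(b3,rmB), carry(b2,left), free(right), robot_in(rmB)}

== RESULT ==
["ball_in(b3,rmB)", "carry(b2,left)", "free(right)", "robot_in(rmB)"]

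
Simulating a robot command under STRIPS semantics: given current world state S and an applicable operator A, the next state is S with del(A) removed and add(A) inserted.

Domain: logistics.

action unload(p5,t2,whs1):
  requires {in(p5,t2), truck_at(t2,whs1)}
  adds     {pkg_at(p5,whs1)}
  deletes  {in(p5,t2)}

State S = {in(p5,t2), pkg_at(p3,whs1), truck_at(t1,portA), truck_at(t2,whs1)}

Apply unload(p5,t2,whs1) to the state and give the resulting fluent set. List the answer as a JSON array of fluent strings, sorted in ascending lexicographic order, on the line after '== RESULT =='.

Compute (S \ del) ∪ add:
  pre ⊆ S: {in(p5,t2), truck_at(t2,whs1)} ⊆ S  — applicable
  S \ del = {pkg_at(p3,whs1), truck_at(t1,portA), truck_at(t2,whs1)}
  ∪ add   = {pkg_at(p3,whs1), pkg_at(p5,whs1), truck_at(t1,portA), truck_at(t2,whs1)}

== RESULT ==
["pkg_at(p3,whs1)", "pkg_at(p5,whs1)", "truck_at(t1,portA)", "truck_at(t2,whs1)"]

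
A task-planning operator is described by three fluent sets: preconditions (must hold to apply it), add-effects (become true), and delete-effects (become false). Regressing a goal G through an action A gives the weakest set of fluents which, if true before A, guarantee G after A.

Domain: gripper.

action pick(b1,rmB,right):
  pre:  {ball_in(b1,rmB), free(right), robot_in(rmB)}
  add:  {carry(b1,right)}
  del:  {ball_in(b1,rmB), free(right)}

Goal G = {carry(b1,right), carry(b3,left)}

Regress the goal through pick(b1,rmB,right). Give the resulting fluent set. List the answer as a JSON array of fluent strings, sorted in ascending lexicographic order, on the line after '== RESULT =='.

Regress:
  G ∩ del = {}  (empty — regression defined)
  G \ add = {carry(b1,right), carry(b3,left)} \ {carry(b1,right)} = {carry(b3,left)}
  ∪ pre   = {carry(b3,left)} ∪ {ball_in(b1,rmB), free(right), robot_in(rmB)}
          = {ball_in(b1,rmB), carry(b3,left), free(right), robot_in(rmB)}

== RESULT ==
["ball_in(b1,rmB)", "carry(b3,left)", "free(right)", "robot_in(rmB)"]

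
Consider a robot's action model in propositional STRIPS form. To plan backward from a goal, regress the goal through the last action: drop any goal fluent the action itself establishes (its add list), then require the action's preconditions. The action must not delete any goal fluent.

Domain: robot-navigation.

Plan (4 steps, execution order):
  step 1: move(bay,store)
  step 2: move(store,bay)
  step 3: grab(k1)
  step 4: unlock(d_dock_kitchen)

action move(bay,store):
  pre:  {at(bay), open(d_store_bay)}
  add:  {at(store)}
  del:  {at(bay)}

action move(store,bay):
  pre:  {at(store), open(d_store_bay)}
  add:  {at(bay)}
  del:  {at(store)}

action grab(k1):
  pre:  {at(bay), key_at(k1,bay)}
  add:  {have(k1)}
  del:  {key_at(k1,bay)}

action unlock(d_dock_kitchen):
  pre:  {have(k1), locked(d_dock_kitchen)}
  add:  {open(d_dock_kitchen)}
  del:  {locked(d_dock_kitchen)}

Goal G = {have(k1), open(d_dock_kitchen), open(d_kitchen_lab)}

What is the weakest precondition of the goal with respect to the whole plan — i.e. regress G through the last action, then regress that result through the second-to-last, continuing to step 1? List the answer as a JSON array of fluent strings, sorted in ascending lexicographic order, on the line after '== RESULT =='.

Work backward from the goal:
  through step 4 (unlock(d_dock_kitchen)): drop {open(d_dock_kitchen)}, keep {have(k1), open(d_kitchen_lab)}, require {have(k1), locked(d_dock_kitchen)}
    → {have(k1), locked(d_dock_kitchen), open(d_kitchen_lab)}
  through step 3 (grab(k1)): drop {have(k1)}, keep {locked(d_dock_kitchen), open(d_kitchen_lab)}, require {at(bay), key_at(k1,bay)}
    → {at(bay), key_at(k1,bay), locked(d_dock_kitchen), open(d_kitchen_lab)}
  through step 2 (move(store,bay)): drop {at(bay)}, keep {key_at(k1,bay), locked(d_dock_kitchen), open(d_kitchen_lab)}, require {at(store), open(d_store_bay)}
    → {at(store), key_at(k1,bay), locked(d_dock_kitchen), open(d_kitchen_lab), open(d_store_bay)}
  through step 1 (move(bay,store)): drop {at(store)}, keep {key_at(k1,bay), locked(d_dock_kitchen), open(d_kitchen_lab), open(d_store_bay)}, require {at(bay), open(d_store_bay)}
    → {at(bay), key_at(k1,bay), locked(d_dock_kitchen), open(d_kitchen_lab), open(d_store_bay)}

== RESULT ==
["at(bay)", "key_at(k1,bay)", "locked(d_dock_kitchen)", "open(d_kitchen_lab)", "open(d_store_bay)"]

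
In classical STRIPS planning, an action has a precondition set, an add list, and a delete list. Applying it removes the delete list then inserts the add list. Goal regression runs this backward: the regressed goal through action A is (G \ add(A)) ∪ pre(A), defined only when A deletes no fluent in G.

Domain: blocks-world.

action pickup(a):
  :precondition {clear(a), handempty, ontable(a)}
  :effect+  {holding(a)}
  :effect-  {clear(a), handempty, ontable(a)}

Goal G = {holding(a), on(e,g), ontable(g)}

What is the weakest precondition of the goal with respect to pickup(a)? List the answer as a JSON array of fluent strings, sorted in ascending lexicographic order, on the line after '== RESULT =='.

Compute (G \ add) ∪ pre:
  G ∩ del = {}  (empty — regression defined)
  G \ add = {holding(a), on(e,g), ontable(g)} \ {holding(a)} = {on(e,g), ontable(g)}
  ∪ pre   = {on(e,g), ontable(g)} ∪ {clear(a), handempty, ontable(a)}
          = {clear(a), handempty, on(e,g), ontable(a), ontable(g)}

== RESULT ==
["clear(a)", "handempty", "on(e,g)", "ontable(a)", "ontable(g)"]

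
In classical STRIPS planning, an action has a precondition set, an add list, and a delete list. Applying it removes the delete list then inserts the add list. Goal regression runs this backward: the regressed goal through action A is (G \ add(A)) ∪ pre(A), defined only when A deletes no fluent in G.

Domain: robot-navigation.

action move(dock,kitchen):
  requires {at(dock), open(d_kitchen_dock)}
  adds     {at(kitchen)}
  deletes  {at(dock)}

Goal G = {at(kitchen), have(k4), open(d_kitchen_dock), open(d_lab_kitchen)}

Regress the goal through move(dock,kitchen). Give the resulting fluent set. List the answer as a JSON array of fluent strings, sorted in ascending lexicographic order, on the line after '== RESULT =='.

Compute (G \ add) ∪ pre:
  G ∩ del = {}  (empty — regression defined)
  G \ add = {at(kitchen), have(k4), open(d_kitchen_dock), open(d_lab_kitchen)} \ {at(kitchen)} = {have(k4), open(d_kitchen_dock), open(d_lab_kitchen)}
  ∪ pre   = {have(k4), open(d_kitchen_dock), open(d_lab_kitchen)} ∪ {at(dock), open(d_kitchen_dock)}
          = {at(dock), have(k4), open(d_kitchen_dock), open(d_lab_kitchen)}

== RESULT ==
["at(dock)", "have(k4)", "open(d_kitchen_dock)", "open(d_lab_kitchen)"]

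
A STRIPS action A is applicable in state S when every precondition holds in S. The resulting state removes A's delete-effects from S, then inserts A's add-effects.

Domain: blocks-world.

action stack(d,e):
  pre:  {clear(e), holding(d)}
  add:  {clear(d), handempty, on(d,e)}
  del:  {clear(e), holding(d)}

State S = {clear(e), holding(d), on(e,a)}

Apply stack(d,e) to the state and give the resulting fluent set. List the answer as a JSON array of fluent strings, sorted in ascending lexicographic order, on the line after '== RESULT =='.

Compute (S \ del) ∪ add:
  pre ⊆ S: {clear(e), holding(d)} ⊆ S  — applicable
  S \ del = {on(e,a)}
  ∪ add   = {clear(d), handempty, on(d,e), on(e,a)}

== RESULT ==
["clear(d)", "handempty", "on(d,e)", "on(e,a)"]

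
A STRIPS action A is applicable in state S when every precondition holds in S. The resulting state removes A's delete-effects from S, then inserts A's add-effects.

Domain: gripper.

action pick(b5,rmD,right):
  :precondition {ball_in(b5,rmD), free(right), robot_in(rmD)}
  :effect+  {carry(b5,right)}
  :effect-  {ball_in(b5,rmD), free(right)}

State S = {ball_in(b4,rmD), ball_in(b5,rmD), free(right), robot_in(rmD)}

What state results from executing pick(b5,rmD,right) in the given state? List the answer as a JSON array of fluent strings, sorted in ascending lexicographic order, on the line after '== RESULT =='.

Progress:
  pre ⊆ S: {ball_in(b5,rmD), free(right), robot_in(rmD)} ⊆ S  — applicable
  S \ del = {ball_in(b4,rmD), robot_in(rmD)}
  ∪ add   = {ball_in(b4,rmD), carry(b5,right), robot_in(rmD)}

== RESULT ==
["ball_in(b4,rmD)", "carry(b5,right)", "robot_in(rmD)"]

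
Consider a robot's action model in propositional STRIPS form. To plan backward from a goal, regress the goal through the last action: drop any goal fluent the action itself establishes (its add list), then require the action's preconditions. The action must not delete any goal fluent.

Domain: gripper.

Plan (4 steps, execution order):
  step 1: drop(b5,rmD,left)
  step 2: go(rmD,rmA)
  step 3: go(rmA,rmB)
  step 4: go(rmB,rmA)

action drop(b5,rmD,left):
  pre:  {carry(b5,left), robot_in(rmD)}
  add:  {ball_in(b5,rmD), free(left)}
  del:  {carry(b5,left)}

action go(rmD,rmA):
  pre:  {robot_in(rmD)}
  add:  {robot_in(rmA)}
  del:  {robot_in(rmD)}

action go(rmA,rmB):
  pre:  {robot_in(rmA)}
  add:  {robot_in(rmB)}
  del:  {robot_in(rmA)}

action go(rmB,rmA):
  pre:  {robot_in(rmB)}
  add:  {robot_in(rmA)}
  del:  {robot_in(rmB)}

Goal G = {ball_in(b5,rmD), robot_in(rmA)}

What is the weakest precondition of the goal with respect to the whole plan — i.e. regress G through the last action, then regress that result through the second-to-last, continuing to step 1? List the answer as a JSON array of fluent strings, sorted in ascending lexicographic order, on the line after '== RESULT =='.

Work backward from the goal:
  through step 4 (go(rmB,rmA)): drop {robot_in(rmA)}, keep {ball_in(b5,rmD)}, require {robot_in(rmB)}
    → {ball_in(b5,rmD), robot_in(rmB)}
  through step 3 (go(rmA,rmB)): drop {robot_in(rmB)}, keep {ball_in(b5,rmD)}, require {robot_in(rmA)}
    → {ball_in(b5,rmD), robot_in(rmA)}
  through step 2 (go(rmD,rmA)): drop {robot_in(rmA)}, keep {ball_in(b5,rmD)}, require {robot_in(rmD)}
    → {ball_in(b5,rmD), robot_in(rmD)}
  through step 1 (drop(b5,rmD,left)): drop {ball_in(b5,rmD)}, keep {robot_in(rmD)}, require {carry(b5,left), robot_in(rmD)}
    → {carry(b5,left), robot_in(rmD)}

== RESULT ==
["carry(b5,left)", "robot_in(rmD)"]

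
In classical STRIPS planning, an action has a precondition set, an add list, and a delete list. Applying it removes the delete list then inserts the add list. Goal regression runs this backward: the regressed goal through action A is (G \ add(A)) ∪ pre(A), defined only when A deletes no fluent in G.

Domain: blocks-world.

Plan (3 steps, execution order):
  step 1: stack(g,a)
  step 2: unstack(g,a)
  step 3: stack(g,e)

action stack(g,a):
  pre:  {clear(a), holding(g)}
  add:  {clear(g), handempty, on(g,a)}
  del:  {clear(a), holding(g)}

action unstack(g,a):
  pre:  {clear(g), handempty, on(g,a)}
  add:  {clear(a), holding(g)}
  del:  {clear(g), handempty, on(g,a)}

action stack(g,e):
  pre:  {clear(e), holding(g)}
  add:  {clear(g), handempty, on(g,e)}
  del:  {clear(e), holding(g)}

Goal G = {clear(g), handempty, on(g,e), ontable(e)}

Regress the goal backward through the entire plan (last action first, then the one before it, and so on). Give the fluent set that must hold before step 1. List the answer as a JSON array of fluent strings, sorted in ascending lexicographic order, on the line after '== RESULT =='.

Regress step by step:
  through step 3 (stack(g,e)): drop {clear(g), handempty, on(g,e)}, keep {ontable(e)}, require {clear(e), holding(g)}
    → {clear(e), holding(g), ontable(e)}
  through step 2 (unstack(g,a)): drop {holding(g)}, keep {clear(e), ontable(e)}, require {clear(g), handempty, on(g,a)}
    → {clear(e), clear(g), handempty, on(g,a), ontable(e)}
  through step 1 (stack(g,a)): drop {clear(g), handempty, on(g,a)}, keep {clear(e), ontable(e)}, require {clear(a), holding(g)}
    → {clear(a), clear(e), holding(g), ontable(e)}

== RESULT ==
["clear(a)", "clear(e)", "holding(g)", "ontable(e)"]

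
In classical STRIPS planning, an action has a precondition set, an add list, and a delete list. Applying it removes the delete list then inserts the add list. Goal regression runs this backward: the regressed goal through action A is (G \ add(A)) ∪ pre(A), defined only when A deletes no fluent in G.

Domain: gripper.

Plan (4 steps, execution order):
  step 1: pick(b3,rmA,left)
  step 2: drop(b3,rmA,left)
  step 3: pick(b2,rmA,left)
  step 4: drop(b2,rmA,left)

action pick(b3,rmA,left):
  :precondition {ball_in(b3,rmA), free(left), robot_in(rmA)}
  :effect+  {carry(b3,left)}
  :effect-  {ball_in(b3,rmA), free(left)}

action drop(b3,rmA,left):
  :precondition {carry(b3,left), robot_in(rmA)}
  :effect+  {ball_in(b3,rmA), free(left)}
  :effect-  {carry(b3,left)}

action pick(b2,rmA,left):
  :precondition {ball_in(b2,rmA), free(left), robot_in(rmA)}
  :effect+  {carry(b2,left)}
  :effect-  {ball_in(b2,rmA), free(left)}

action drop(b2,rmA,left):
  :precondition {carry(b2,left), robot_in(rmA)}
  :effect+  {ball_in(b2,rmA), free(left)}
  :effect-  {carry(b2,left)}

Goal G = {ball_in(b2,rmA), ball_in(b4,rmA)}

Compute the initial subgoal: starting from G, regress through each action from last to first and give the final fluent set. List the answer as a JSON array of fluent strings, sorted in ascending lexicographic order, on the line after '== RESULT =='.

Regress step by step:
  through step 4 (drop(b2,rmA,left)): drop {ball_in(b2,rmA)}, keep {ball_in(b4,rmA)}, require {carry(b2,left), robot_in(rmA)}
    → {ball_in(b4,rmA), carry(b2,left), robot_in(rmA)}
  through step 3 (pick(b2,rmA,left)): drop {carry(b2,left)}, keep {ball_in(b4,rmA), robot_in(rmA)}, require {ball_in(b2,rmA), free(left), robot_in(rmA)}
    → {ball_in(b2,rmA), ball_in(b4,rmA), free(left), robot_in(rmA)}
  through step 2 (drop(b3,rmA,left)): drop {free(left)}, keep {ball_in(b2,rmA), ball_in(b4,rmA), robot_in(rmA)}, require {carry(b3,left), robot_in(rmA)}
    → {ball_in(b2,rmA), ball_in(b4,rmA), carry(b3,left), robot_in(rmA)}
  through step 1 (pick(b3,rmA,left)): drop {carry(b3,left)}, keep {ball_in(b2,rmA), ball_in(b4,rmA), robot_in(rmA)}, require {ball_in(b3,rmA), free(left), robot_in(rmA)}
    → {ball_in(b2,rmA), ball_in(b3,rmA), ball_in(b4,rmA), free(left), robot_in(rmA)}

== RESULT ==
["ball_in(b2,rmA)", "ball_in(b3,rmA)", "ball_in(b4,rmA)", "free(left)", "robot_in(rmA)"]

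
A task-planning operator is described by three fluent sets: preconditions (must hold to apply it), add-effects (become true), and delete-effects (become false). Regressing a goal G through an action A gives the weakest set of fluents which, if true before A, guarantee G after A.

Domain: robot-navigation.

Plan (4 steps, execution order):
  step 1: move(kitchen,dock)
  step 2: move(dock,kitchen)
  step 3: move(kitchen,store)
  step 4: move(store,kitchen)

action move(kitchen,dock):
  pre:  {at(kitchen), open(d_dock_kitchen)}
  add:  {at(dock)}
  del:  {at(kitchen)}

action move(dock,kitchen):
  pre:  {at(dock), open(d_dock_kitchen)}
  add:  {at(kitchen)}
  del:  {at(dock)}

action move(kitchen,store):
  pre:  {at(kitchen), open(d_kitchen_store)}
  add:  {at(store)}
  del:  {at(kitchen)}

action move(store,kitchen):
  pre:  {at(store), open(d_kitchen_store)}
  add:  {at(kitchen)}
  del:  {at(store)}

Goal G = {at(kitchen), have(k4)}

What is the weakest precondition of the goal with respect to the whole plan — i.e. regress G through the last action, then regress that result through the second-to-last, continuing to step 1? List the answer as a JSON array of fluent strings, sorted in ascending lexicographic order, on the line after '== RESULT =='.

Work backward from the goal:
  through step 4 (move(store,kitchen)): drop {at(kitchen)}, keep {have(k4)}, require {at(store), open(d_kitchen_store)}
    → {at(store), have(k4), open(d_kitchen_store)}
  through step 3 (move(kitchen,store)): drop {at(store)}, keep {have(k4), open(d_kitchen_store)}, require {at(kitchen), open(d_kitchen_store)}
    → {at(kitchen), have(k4), open(d_kitchen_store)}
  through step 2 (move(dock,kitchen)): drop {at(kitchen)}, keep {have(k4), open(d_kitchen_store)}, require {at(dock), open(d_dock_kitchen)}
    → {at(dock), have(k4), open(d_dock_kitchen), open(d_kitchen_store)}
  through step 1 (move(kitchen,dock)): drop {at(dock)}, keep {have(k4), open(d_dock_kitchen), open(d_kitchen_store)}, require {at(kitchen), open(d_dock_kitchen)}
    → {at(kitchen), have(k4), open(d_dock_kitchen), open(d_kitchen_store)}

== RESULT ==
["at(kitchen)", "have(k4)", "open(d_dock_kitchen)", "open(d_kitchen_store)"]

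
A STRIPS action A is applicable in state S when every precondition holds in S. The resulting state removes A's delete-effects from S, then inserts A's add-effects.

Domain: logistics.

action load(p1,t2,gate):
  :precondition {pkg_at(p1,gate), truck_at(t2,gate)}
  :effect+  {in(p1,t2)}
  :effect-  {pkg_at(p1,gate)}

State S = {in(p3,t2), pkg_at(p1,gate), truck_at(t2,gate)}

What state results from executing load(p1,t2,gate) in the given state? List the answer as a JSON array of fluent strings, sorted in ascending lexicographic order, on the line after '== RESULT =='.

Progress:
  pre ⊆ S: {pkg_at(p1,gate), truck_at(t2,gate)} ⊆ S  — applicable
  S \ del = {in(p3,t2), truck_at(t2,gate)}
  ∪ add   = {in(p1,t2), in(p3,t2), truck_at(t2,gate)}

== RESULT ==
["in(p1,t2)", "in(p3,t2)", "truck_at(t2,gate)"]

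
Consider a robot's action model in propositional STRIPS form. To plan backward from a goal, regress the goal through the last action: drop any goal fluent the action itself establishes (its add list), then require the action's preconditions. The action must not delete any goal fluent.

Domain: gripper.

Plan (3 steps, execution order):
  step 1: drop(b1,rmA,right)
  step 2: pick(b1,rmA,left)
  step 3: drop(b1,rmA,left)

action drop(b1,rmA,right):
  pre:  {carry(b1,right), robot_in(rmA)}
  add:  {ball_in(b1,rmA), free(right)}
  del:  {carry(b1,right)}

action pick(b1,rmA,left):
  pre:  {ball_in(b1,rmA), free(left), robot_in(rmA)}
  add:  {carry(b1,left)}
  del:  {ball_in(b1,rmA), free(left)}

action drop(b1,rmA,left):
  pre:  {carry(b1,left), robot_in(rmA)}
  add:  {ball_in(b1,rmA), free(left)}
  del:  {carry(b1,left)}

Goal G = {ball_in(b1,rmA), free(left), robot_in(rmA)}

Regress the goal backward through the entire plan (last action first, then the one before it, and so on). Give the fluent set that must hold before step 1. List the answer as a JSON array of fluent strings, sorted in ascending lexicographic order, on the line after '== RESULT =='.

Regress step by step:
  through step 3 (drop(b1,rmA,left)): drop {ball_in(b1,rmA), free(left)}, keep {robot_in(rmA)}, require {carry(b1,left), robot_in(rmA)}
    → {carry(b1,left), robot_in(rmA)}
  through step 2 (pick(b1,rmA,left)): drop {carry(b1,left)}, keep {robot_in(rmA)}, require {ball_in(b1,rmA), free(left), robot_in(rmA)}
    → {ball_in(b1,rmA), free(left), robot_in(rmA)}
  through step 1 (drop(b1,rmA,right)): drop {ball_in(b1,rmA)}, keep {free(left), robot_in(rmA)}, require {carry(b1,right), robot_in(rmA)}
    → {carry(b1,right), free(left), robot_in(rmA)}

== RESULT ==
["carry(b1,right)", "free(left)", "robot_in(rmA)"]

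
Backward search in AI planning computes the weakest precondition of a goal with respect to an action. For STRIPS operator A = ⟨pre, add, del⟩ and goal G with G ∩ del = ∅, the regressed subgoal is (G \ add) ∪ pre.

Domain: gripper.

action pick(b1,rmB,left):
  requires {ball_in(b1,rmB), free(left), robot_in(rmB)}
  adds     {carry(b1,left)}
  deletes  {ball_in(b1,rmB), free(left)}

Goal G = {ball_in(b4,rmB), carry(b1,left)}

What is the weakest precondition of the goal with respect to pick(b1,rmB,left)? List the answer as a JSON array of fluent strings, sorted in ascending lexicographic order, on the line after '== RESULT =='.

Compute (G \ add) ∪ pre:
  G ∩ del = {}  (empty — regression defined)
  G \ add = {ball_in(b4,rmB), carry(b1,left)} \ {carry(b1,left)} = {ball_in(b4,rmB)}
  ∪ pre   = {ball_in(b4,rmB)} ∪ {ball_in(b1,rmB), free(left), robot_in(rmB)}
          = {ball_in(b1,rmB), ball_in(b4,rmB), free(left), robot_in(rmB)}

== RESULT ==
["ball_in(b1,rmB)", "ball_in(b4,rmB)", "free(left)", "robot_in(rmB)"]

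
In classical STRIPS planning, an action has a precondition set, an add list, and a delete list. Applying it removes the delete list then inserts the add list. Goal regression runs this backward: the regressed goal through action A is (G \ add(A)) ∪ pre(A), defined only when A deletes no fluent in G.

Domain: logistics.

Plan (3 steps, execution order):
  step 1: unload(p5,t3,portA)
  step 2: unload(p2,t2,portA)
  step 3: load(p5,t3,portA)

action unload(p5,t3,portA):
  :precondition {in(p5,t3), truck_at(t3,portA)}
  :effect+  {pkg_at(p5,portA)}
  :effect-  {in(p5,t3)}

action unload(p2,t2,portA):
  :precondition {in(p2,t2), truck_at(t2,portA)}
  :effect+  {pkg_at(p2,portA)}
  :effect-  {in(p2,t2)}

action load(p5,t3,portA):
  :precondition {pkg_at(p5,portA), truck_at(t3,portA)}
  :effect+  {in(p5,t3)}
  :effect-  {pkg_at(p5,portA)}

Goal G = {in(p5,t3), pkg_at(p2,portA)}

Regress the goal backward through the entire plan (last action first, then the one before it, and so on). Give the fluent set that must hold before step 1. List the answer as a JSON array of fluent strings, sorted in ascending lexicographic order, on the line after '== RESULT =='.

Work backward from the goal:
  through step 3 (load(p5,t3,portA)): drop {in(p5,t3)}, keep {pkg_at(p2,portA)}, require {pkg_at(p5,portA), truck_at(t3,portA)}
    → {pkg_at(p2,portA), pkg_at(p5,portA), truck_at(t3,portA)}
  through step 2 (unload(p2,t2,portA)): drop {pkg_at(p2,portA)}, keep {pkg_at(p5,portA), truck_at(t3,portA)}, require {in(p2,t2), truck_at(t2,portA)}
    → {in(p2,t2), pkg_at(p5,portA), truck_at(t2,portA), truck_at(t3,portA)}
  through step 1 (unload(p5,t3,portA)): drop {pkg_at(p5,portA)}, keep {in(p2,t2), truck_at(t2,portA), truck_at(t3,portA)}, require {in(p5,t3), truck_at(t3,portA)}
    → {in(p2,t2), in(p5,t3), truck_at(t2,portA), truck_at(t3,portA)}

== RESULT ==
["in(p2,t2)", "in(p5,t3)", "truck_at(t2,portA)", "truck_at(t3,portA)"]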